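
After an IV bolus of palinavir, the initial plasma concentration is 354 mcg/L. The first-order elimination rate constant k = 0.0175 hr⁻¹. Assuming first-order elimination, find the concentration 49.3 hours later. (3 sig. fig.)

149 mcg/L

C(t) = C₀ e^(−kt) = 354 × e^(−0.01750 × 49.3) = 354 × e^(−0.8628) = 354 × 0.4220 ≈ 149 mcg/L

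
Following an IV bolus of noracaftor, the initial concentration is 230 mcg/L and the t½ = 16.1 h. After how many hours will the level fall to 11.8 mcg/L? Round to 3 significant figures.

k = ln 2 / 16.1 = 0.04305 h⁻¹
C(t) = C₀ e^(−kt)  ⇒  t = ln(C₀/C) / k
t = ln(230/11.8) / 0.04305 = 2.970 / 0.04305 ≈ 69.0 hours

69.0 hours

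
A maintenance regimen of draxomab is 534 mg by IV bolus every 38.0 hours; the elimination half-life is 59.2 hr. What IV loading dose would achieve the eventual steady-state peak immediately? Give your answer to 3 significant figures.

1490 mg

k = ln 2 / 59.2 = 0.01171 hr⁻¹
Accumulation ratio R = 1 / (1 − e^(−kτ)) = 1 / (1 − e^(−0.01171×38.0)) = 1 / (1 − 0.6409) = 2.785
Loading dose = maintenance dose × R = 534 × 2.785 ≈ 1490 mg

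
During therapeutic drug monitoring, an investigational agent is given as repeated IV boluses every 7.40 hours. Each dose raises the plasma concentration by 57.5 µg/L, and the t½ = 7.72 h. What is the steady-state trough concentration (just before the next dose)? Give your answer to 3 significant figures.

k = ln 2 / 7.72 = 0.08979 h⁻¹
Fraction remaining after one interval: e^(−kτ) = e^(−0.08979 × 7.40) = 0.5146
R = 1 / (1 − 0.5146) = 2.060
Css,max = 57.5 × 2.060 = 118.5 µg/L
Css,min = Css,max × e^(−kτ) = 118.5 × 0.5146 ≈ 61.0 µg/L

61.0 µg/L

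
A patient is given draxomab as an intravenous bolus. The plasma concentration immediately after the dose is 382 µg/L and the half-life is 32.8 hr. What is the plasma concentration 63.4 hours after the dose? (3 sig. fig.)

k = ln 2 / 32.8 = 0.02113 hr⁻¹
C(t) = C₀ e^(−kt) = 382 × e^(−0.02113 × 63.4) = 382 × e^(−1.340) = 382 × 0.2619 ≈ 100 µg/L

100 µg/L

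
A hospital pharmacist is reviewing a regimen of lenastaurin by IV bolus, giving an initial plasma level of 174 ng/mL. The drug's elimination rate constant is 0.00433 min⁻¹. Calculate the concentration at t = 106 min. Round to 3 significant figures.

110 ng/mL

C(t) = C₀ e^(−kt) = 174 × e^(−0.004330 × 106) = 174 × e^(−0.4590) = 174 × 0.6319 ≈ 110 ng/mL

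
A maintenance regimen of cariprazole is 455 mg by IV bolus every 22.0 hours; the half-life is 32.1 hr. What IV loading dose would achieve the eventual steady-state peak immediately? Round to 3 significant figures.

k = ln 2 / 32.1 = 0.02159 hr⁻¹
Accumulation ratio R = 1 / (1 − e^(−kτ)) = 1 / (1 − e^(−0.02159×22.0)) = 1 / (1 − 0.6219) = 2.644
Loading dose = maintenance dose × R = 455 × 2.644 ≈ 1200 mg

1200 mg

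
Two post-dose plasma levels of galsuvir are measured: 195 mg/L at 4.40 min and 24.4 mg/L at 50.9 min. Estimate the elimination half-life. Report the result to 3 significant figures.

15.5 minutes

k = ln(C₁/C₂) / (t₂ − t₁) = ln(195/24.4) / (50.9 − 4.40)
  = 2.078 / 46.50 = 0.04470 min⁻¹
t½ = ln 2 / k = ln 2 / 0.04470 ≈ 15.5 minutes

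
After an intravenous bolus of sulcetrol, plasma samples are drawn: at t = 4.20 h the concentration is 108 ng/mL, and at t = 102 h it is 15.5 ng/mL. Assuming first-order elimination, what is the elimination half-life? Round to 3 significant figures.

34.9 hours

k = ln(C₁/C₂) / (t₂ − t₁) = ln(108/15.5) / (102 − 4.20)
  = 1.941 / 97.80 = 0.01985 h⁻¹
t½ = ln 2 / k = ln 2 / 0.01985 ≈ 34.9 hours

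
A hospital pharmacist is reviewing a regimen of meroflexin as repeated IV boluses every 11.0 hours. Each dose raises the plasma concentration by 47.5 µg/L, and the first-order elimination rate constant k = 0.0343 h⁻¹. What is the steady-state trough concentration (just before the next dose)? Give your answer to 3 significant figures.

Fraction remaining after one interval: e^(−kτ) = e^(−0.03430 × 11.0) = 0.6857
R = 1 / (1 − 0.6857) = 3.182
Css,max = 47.5 × 3.182 = 151.1 µg/L
Css,min = Css,max × e^(−kτ) = 151.1 × 0.6857 ≈ 104 µg/L

104 µg/L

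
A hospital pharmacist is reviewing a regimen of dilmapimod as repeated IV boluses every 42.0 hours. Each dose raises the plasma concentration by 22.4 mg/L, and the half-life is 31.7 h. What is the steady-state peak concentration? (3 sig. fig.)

37.3 mg/L

k = ln 2 / 31.7 = 0.02187 h⁻¹
Fraction remaining after one interval: e^(−kτ) = e^(−0.02187 × 42.0) = 0.3992
R = 1 / (1 − 0.3992) = 1.664
Css,max = 22.4 × 1.664 ≈ 37.3 mg/L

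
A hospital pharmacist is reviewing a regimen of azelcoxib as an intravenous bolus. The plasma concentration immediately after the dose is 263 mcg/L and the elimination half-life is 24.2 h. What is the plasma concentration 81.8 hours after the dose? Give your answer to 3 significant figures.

25.3 mcg/L

k = ln 2 / 24.2 = 0.02864 h⁻¹
C(t) = C₀ e^(−kt) = 263 × e^(−0.02864 × 81.8) = 263 × e^(−2.343) = 263 × 0.09604 ≈ 25.3 mcg/L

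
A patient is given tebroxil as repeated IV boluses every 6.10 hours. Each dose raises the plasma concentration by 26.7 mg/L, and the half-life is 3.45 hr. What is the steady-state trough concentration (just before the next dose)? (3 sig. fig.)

11.1 mg/L

k = ln 2 / 3.45 = 0.2009 hr⁻¹
Fraction remaining after one interval: e^(−kτ) = e^(−0.2009 × 6.10) = 0.2936
R = 1 / (1 − 0.2936) = 1.416
Css,max = 26.7 × 1.416 = 37.80 mg/L
Css,min = Css,max × e^(−kτ) = 37.80 × 0.2936 ≈ 11.1 mg/L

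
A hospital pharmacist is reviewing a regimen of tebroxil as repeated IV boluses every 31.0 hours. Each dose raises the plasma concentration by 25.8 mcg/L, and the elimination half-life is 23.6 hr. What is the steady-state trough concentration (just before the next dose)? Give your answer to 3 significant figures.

k = ln 2 / 23.6 = 0.02937 hr⁻¹
Fraction remaining after one interval: e^(−kτ) = e^(−0.02937 × 31.0) = 0.4023
R = 1 / (1 − 0.4023) = 1.673
Css,max = 25.8 × 1.673 = 43.17 mcg/L
Css,min = Css,max × e^(−kτ) = 43.17 × 0.4023 ≈ 17.4 mcg/L

17.4 mcg/L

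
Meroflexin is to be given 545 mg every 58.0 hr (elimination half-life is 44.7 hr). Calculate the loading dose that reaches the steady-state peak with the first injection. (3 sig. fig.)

919 mg

k = ln 2 / 44.7 = 0.01551 hr⁻¹
Accumulation ratio R = 1 / (1 − e^(−kτ)) = 1 / (1 − e^(−0.01551×58.0)) = 1 / (1 − 0.4068) = 1.686
Loading dose = maintenance dose × R = 545 × 1.686 ≈ 919 mg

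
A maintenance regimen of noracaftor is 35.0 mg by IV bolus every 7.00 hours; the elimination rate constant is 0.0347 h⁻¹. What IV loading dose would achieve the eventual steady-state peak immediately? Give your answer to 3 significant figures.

162 mg

Accumulation ratio R = 1 / (1 − e^(−kτ)) = 1 / (1 − e^(−0.03470×7.00)) = 1 / (1 − 0.7843) = 4.637
Loading dose = maintenance dose × R = 35.0 × 4.637 ≈ 162 mg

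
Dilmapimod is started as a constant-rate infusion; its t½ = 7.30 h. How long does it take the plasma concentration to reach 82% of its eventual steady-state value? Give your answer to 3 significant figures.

k = ln 2 / 7.30 = 0.09495 h⁻¹
f = 1 − e^(−kt)  ⇒  t = −ln(1 − f) / k
t = −ln(1 − 0.82) / 0.09495 = 1.715 / 0.09495 ≈ 18.1 hours

18.1 hours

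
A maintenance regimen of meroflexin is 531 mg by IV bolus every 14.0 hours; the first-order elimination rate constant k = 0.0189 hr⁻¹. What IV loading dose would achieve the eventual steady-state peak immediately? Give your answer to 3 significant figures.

Accumulation ratio R = 1 / (1 − e^(−kτ)) = 1 / (1 − e^(−0.01890×14.0)) = 1 / (1 − 0.7675) = 4.301
Loading dose = maintenance dose × R = 531 × 4.301 ≈ 2280 mg

2280 mg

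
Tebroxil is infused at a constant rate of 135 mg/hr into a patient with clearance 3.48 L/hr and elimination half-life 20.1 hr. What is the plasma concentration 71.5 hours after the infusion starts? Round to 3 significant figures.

35.5 µg/mL

Css = rate / CL = 135 / 3.48 = 38.79 µg/mL
k = ln 2 / 20.1 = 0.03448 hr⁻¹
C(t) = Css (1 − e^(−kt)) = 38.79 × (1 − e^(−2.466)) = 38.79 × 0.9150 ≈ 35.5 µg/mL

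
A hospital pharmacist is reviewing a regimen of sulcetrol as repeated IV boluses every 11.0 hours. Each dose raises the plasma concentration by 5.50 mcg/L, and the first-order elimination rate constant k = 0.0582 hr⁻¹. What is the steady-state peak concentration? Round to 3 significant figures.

11.6 mcg/L

Fraction remaining after one interval: e^(−kτ) = e^(−0.05820 × 11.0) = 0.5272
R = 1 / (1 − 0.5272) = 2.115
Css,max = 5.50 × 2.115 ≈ 11.6 mcg/L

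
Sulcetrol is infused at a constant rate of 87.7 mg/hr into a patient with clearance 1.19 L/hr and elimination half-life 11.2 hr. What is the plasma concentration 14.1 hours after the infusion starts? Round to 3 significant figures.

Css = rate / CL = 87.7 / 1.19 = 73.70 µg/mL
k = ln 2 / 11.2 = 0.06189 hr⁻¹
C(t) = Css (1 − e^(−kt)) = 73.70 × (1 − e^(−0.8726)) = 73.70 × 0.5821 ≈ 42.9 µg/mL

42.9 µg/mL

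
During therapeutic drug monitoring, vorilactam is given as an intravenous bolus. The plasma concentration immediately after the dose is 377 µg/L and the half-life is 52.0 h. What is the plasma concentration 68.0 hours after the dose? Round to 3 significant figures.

152 µg/L

k = ln 2 / 52.0 = 0.01333 h⁻¹
C(t) = C₀ e^(−kt) = 377 × e^(−0.01333 × 68.0) = 377 × e^(−0.9064) = 377 × 0.4040 ≈ 152 µg/L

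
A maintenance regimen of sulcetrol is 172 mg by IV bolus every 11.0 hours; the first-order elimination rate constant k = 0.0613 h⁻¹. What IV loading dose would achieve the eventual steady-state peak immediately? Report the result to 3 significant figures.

351 mg

Accumulation ratio R = 1 / (1 − e^(−kτ)) = 1 / (1 − e^(−0.06130×11.0)) = 1 / (1 − 0.5095) = 2.039
Loading dose = maintenance dose × R = 172 × 2.039 ≈ 351 mg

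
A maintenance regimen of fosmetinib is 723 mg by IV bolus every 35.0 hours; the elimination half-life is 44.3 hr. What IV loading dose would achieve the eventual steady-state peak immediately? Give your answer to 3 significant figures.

1710 mg

k = ln 2 / 44.3 = 0.01565 hr⁻¹
Accumulation ratio R = 1 / (1 − e^(−kτ)) = 1 / (1 − e^(−0.01565×35.0)) = 1 / (1 − 0.5783) = 2.371
Loading dose = maintenance dose × R = 723 × 2.371 ≈ 1710 mg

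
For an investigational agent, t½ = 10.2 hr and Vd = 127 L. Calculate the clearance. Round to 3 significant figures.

8.63 L/hr

k = ln 2 / t½ = ln 2 / 10.2 = 0.06796 hr⁻¹
CL = k · V = 0.06796 × 127 ≈ 8.63 L/hr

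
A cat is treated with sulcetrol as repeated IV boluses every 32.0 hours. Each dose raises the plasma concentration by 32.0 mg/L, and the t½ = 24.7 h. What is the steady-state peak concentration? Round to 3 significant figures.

k = ln 2 / 24.7 = 0.02806 h⁻¹
Fraction remaining after one interval: e^(−kτ) = e^(−0.02806 × 32.0) = 0.4074
R = 1 / (1 − 0.4074) = 1.687
Css,max = 32.0 × 1.687 ≈ 54.0 mg/L

54.0 mg/L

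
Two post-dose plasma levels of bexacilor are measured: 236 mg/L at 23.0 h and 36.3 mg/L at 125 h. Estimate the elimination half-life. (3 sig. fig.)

37.8 hours

k = ln(C₁/C₂) / (t₂ − t₁) = ln(236/36.3) / (125 − 23.0)
  = 1.872 / 102.0 = 0.01835 h⁻¹
t½ = ln 2 / k = ln 2 / 0.01835 ≈ 37.8 hours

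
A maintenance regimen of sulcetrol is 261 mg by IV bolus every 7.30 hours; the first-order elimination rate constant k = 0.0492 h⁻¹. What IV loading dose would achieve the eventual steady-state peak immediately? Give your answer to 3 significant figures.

865 mg

Accumulation ratio R = 1 / (1 − e^(−kτ)) = 1 / (1 − e^(−0.04920×7.30)) = 1 / (1 − 0.6983) = 3.314
Loading dose = maintenance dose × R = 261 × 3.314 ≈ 865 mg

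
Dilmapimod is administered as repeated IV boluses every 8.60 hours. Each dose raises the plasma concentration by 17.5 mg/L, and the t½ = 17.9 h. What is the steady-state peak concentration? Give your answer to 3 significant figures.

61.8 mg/L

k = ln 2 / 17.9 = 0.03872 h⁻¹
Fraction remaining after one interval: e^(−kτ) = e^(−0.03872 × 8.60) = 0.7168
R = 1 / (1 − 0.7168) = 3.531
Css,max = 17.5 × 3.531 ≈ 61.8 mg/L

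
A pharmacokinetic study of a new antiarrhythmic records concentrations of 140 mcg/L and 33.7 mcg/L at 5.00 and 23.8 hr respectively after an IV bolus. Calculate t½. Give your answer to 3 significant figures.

9.15 hours

k = ln(C₁/C₂) / (t₂ − t₁) = ln(140/33.7) / (23.8 − 5.00)
  = 1.424 / 18.80 = 0.07575 hr⁻¹
t½ = ln 2 / k = ln 2 / 0.07575 ≈ 9.15 hours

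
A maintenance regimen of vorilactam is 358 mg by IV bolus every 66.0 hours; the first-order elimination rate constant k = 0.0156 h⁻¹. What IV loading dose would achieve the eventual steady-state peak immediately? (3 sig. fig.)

Accumulation ratio R = 1 / (1 − e^(−kτ)) = 1 / (1 − e^(−0.01560×66.0)) = 1 / (1 − 0.3571) = 1.556
Loading dose = maintenance dose × R = 358 × 1.556 ≈ 557 mg

557 mg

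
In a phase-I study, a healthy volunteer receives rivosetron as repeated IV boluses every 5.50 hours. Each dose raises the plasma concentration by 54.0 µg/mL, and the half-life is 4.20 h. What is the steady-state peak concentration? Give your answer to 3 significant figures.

90.5 µg/mL

k = ln 2 / 4.20 = 0.1650 h⁻¹
Fraction remaining after one interval: e^(−kτ) = e^(−0.1650 × 5.50) = 0.4035
R = 1 / (1 − 0.4035) = 1.676
Css,max = 54.0 × 1.676 ≈ 90.5 µg/mL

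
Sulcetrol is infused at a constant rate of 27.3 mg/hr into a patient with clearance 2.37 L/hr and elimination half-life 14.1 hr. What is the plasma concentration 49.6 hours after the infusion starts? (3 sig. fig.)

10.5 mg/L

Css = rate / CL = 27.3 / 2.37 = 11.52 mg/L
k = ln 2 / 14.1 = 0.04916 hr⁻¹
C(t) = Css (1 − e^(−kt)) = 11.52 × (1 − e^(−2.438)) = 11.52 × 0.9127 ≈ 10.5 mg/L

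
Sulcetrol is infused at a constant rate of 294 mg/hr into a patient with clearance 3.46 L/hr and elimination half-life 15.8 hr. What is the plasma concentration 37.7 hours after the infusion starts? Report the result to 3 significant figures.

Css = rate / CL = 294 / 3.46 = 84.97 µg/mL
k = ln 2 / 15.8 = 0.04387 hr⁻¹
C(t) = Css (1 − e^(−kt)) = 84.97 × (1 − e^(−1.654)) = 84.97 × 0.8087 ≈ 68.7 µg/mL

68.7 µg/mL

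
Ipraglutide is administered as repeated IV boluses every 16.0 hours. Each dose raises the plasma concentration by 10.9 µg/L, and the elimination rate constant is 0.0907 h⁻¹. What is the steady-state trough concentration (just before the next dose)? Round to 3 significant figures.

3.34 µg/L

Fraction remaining after one interval: e^(−kτ) = e^(−0.09070 × 16.0) = 0.2343
R = 1 / (1 − 0.2343) = 1.306
Css,max = 10.9 × 1.306 = 14.24 µg/L
Css,min = Css,max × e^(−kτ) = 14.24 × 0.2343 ≈ 3.34 µg/L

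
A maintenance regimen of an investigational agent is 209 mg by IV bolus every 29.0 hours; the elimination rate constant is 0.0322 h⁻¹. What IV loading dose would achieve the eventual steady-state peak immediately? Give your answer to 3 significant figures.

Accumulation ratio R = 1 / (1 − e^(−kτ)) = 1 / (1 − e^(−0.03220×29.0)) = 1 / (1 − 0.3931) = 1.648
Loading dose = maintenance dose × R = 209 × 1.648 ≈ 344 mg

344 mg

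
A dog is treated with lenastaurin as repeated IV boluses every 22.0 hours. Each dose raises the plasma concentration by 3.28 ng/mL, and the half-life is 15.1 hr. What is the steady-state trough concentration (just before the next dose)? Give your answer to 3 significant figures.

k = ln 2 / 15.1 = 0.04590 hr⁻¹
Fraction remaining after one interval: e^(−kτ) = e^(−0.04590 × 22.0) = 0.3643
R = 1 / (1 − 0.3643) = 1.573
Css,max = 3.28 × 1.573 = 5.159 ng/mL
Css,min = Css,max × e^(−kτ) = 5.159 × 0.3643 ≈ 1.88 ng/mL

1.88 ng/mL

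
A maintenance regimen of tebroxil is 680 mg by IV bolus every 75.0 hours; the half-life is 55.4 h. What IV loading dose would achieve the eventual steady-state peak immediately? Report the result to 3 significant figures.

1120 mg

k = ln 2 / 55.4 = 0.01251 h⁻¹
Accumulation ratio R = 1 / (1 − e^(−kτ)) = 1 / (1 − e^(−0.01251×75.0)) = 1 / (1 − 0.3913) = 1.643
Loading dose = maintenance dose × R = 680 × 1.643 ≈ 1120 mg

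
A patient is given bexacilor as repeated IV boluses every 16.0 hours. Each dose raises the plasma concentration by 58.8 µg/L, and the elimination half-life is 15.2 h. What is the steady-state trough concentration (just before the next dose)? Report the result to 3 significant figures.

54.7 µg/L

k = ln 2 / 15.2 = 0.04560 h⁻¹
Fraction remaining after one interval: e^(−kτ) = e^(−0.04560 × 16.0) = 0.4821
R = 1 / (1 − 0.4821) = 1.931
Css,max = 58.8 × 1.931 = 113.5 µg/L
Css,min = Css,max × e^(−kτ) = 113.5 × 0.4821 ≈ 54.7 µg/L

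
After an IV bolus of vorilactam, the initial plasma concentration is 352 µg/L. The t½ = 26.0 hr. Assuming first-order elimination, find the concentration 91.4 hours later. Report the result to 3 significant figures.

30.8 µg/L

k = ln 2 / 26.0 = 0.02666 hr⁻¹
C(t) = C₀ e^(−kt) = 352 × e^(−0.02666 × 91.4) = 352 × e^(−2.437) = 352 × 0.08745 ≈ 30.8 µg/L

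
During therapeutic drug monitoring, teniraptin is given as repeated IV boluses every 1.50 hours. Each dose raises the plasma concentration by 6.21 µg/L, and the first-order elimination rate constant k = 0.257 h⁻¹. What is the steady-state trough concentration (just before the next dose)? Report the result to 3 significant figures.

13.2 µg/L

Fraction remaining after one interval: e^(−kτ) = e^(−0.2570 × 1.50) = 0.6801
R = 1 / (1 − 0.6801) = 3.126
Css,max = 6.21 × 3.126 = 19.41 µg/L
Css,min = Css,max × e^(−kτ) = 19.41 × 0.6801 ≈ 13.2 µg/L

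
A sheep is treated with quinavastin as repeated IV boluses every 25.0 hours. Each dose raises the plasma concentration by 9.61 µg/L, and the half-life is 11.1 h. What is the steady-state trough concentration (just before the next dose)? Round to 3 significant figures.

k = ln 2 / 11.1 = 0.06245 h⁻¹
Fraction remaining after one interval: e^(−kτ) = e^(−0.06245 × 25.0) = 0.2099
R = 1 / (1 − 0.2099) = 1.266
Css,max = 9.61 × 1.266 = 12.16 µg/L
Css,min = Css,max × e^(−kτ) = 12.16 × 0.2099 ≈ 2.55 µg/L

2.55 µg/L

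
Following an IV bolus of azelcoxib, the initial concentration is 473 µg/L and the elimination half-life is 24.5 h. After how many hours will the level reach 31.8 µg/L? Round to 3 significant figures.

k = ln 2 / 24.5 = 0.02829 h⁻¹
C(t) = C₀ e^(−kt)  ⇒  t = ln(C₀/C) / k
t = ln(473/31.8) / 0.02829 = 2.700 / 0.02829 ≈ 95.4 hours

95.4 hours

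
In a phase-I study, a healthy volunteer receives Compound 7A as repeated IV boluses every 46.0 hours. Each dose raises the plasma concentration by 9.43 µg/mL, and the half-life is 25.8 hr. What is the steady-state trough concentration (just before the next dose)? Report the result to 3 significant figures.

3.86 µg/mL

k = ln 2 / 25.8 = 0.02687 hr⁻¹
Fraction remaining after one interval: e^(−kτ) = e^(−0.02687 × 46.0) = 0.2906
R = 1 / (1 − 0.2906) = 1.410
Css,max = 9.43 × 1.410 = 13.29 µg/mL
Css,min = Css,max × e^(−kτ) = 13.29 × 0.2906 ≈ 3.86 µg/mL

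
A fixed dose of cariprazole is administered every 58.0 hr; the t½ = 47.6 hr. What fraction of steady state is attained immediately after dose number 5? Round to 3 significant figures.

k = ln 2 / 47.6 = 0.01456 hr⁻¹
f_n = 1 − e^(−nkτ) = 1 − e^(−5 × 0.01456 × 58.0) = 1 − e^(−4.223) = 1 − 0.01466 ≈ 0.985

0.985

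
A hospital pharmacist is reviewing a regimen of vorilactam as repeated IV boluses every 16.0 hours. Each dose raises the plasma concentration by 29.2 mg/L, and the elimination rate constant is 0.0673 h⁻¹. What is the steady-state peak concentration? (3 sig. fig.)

Fraction remaining after one interval: e^(−kτ) = e^(−0.06730 × 16.0) = 0.3407
R = 1 / (1 − 0.3407) = 1.517
Css,max = 29.2 × 1.517 ≈ 44.3 mg/L

44.3 mg/L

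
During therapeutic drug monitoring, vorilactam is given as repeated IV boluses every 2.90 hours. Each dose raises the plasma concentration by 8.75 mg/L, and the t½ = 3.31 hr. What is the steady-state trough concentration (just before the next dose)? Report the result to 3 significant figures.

10.5 mg/L

k = ln 2 / 3.31 = 0.2094 hr⁻¹
Fraction remaining after one interval: e^(−kτ) = e^(−0.2094 × 2.90) = 0.5448
R = 1 / (1 − 0.5448) = 2.197
Css,max = 8.75 × 2.197 = 19.22 mg/L
Css,min = Css,max × e^(−kτ) = 19.22 × 0.5448 ≈ 10.5 mg/L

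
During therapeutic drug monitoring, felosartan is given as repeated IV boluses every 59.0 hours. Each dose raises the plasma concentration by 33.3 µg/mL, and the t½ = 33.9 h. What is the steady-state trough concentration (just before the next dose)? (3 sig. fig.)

14.2 µg/mL

k = ln 2 / 33.9 = 0.02045 h⁻¹
Fraction remaining after one interval: e^(−kτ) = e^(−0.02045 × 59.0) = 0.2993
R = 1 / (1 − 0.2993) = 1.427
Css,max = 33.3 × 1.427 = 47.52 µg/mL
Css,min = Css,max × e^(−kτ) = 47.52 × 0.2993 ≈ 14.2 µg/mL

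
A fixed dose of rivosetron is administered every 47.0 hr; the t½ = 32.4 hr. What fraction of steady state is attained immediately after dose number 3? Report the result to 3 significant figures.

k = ln 2 / 32.4 = 0.02139 hr⁻¹
f_n = 1 − e^(−nkτ) = 1 − e^(−3 × 0.02139 × 47.0) = 1 − e^(−3.016) = 1 − 0.04897 ≈ 0.951

0.951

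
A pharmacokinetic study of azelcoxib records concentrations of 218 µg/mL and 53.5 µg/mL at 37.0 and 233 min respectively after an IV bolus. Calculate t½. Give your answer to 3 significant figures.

96.7 minutes

k = ln(C₁/C₂) / (t₂ − t₁) = ln(218/53.5) / (233 − 37.0)
  = 1.405 / 196.0 = 0.007167 min⁻¹
t½ = ln 2 / k = ln 2 / 0.007167 ≈ 96.7 minutes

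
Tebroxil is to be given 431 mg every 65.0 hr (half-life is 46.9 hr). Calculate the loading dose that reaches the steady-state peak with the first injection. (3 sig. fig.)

k = ln 2 / 46.9 = 0.01478 hr⁻¹
Accumulation ratio R = 1 / (1 − e^(−kτ)) = 1 / (1 − e^(−0.01478×65.0)) = 1 / (1 − 0.3826) = 1.620
Loading dose = maintenance dose × R = 431 × 1.620 ≈ 698 mg

698 mg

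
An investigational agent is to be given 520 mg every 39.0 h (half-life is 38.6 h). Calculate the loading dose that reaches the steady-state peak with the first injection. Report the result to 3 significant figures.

1030 mg

k = ln 2 / 38.6 = 0.01796 h⁻¹
Accumulation ratio R = 1 / (1 − e^(−kτ)) = 1 / (1 − e^(−0.01796×39.0)) = 1 / (1 − 0.4964) = 1.986
Loading dose = maintenance dose × R = 520 × 1.986 ≈ 1030 mg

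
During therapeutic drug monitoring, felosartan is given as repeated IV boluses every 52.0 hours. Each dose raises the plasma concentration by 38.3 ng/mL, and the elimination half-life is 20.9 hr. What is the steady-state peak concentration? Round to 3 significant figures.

46.6 ng/mL

k = ln 2 / 20.9 = 0.03316 hr⁻¹
Fraction remaining after one interval: e^(−kτ) = e^(−0.03316 × 52.0) = 0.1782
R = 1 / (1 − 0.1782) = 1.217
Css,max = 38.3 × 1.217 ≈ 46.6 ng/mL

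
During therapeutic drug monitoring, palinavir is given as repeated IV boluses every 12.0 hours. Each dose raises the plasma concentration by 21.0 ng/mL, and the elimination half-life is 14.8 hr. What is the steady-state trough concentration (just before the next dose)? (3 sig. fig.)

k = ln 2 / 14.8 = 0.04683 hr⁻¹
Fraction remaining after one interval: e^(−kτ) = e^(−0.04683 × 12.0) = 0.5701
R = 1 / (1 − 0.5701) = 2.326
Css,max = 21.0 × 2.326 = 48.84 ng/mL
Css,min = Css,max × e^(−kτ) = 48.84 × 0.5701 ≈ 27.8 ng/mL

27.8 ng/mL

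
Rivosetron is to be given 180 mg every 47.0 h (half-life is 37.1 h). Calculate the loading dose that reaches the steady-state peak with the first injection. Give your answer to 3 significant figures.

308 mg

k = ln 2 / 37.1 = 0.01868 h⁻¹
Accumulation ratio R = 1 / (1 − e^(−kτ)) = 1 / (1 − e^(−0.01868×47.0)) = 1 / (1 − 0.4156) = 1.711
Loading dose = maintenance dose × R = 180 × 1.711 ≈ 308 mg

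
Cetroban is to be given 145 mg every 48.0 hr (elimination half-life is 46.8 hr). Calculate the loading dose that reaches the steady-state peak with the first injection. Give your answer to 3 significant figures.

k = ln 2 / 46.8 = 0.01481 hr⁻¹
Accumulation ratio R = 1 / (1 − e^(−kτ)) = 1 / (1 − e^(−0.01481×48.0)) = 1 / (1 − 0.4912) = 1.965
Loading dose = maintenance dose × R = 145 × 1.965 ≈ 285 mg

285 mg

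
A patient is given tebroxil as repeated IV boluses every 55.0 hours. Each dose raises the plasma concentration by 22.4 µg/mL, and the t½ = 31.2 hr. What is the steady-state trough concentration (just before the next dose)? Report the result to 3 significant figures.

k = ln 2 / 31.2 = 0.02222 hr⁻¹
Fraction remaining after one interval: e^(−kτ) = e^(−0.02222 × 55.0) = 0.2947
R = 1 / (1 − 0.2947) = 1.418
Css,max = 22.4 × 1.418 = 31.76 µg/mL
Css,min = Css,max × e^(−kτ) = 31.76 × 0.2947 ≈ 9.36 µg/mL

9.36 µg/mL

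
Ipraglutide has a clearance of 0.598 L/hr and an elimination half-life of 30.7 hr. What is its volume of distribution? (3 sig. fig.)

26.5 L

k = ln 2 / t½ = ln 2 / 30.7 = 0.02258 hr⁻¹
V = CL / k = 0.598 / 0.02258 ≈ 26.5 L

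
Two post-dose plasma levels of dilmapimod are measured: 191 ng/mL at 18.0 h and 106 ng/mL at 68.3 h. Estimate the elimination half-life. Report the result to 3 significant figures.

59.2 hours

k = ln(C₁/C₂) / (t₂ − t₁) = ln(191/106) / (68.3 − 18.0)
  = 0.5888 / 50.30 = 0.01171 h⁻¹
t½ = ln 2 / k = ln 2 / 0.01171 ≈ 59.2 hours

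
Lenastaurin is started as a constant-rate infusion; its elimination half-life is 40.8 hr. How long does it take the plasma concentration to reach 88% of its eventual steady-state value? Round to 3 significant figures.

125 hours

k = ln 2 / 40.8 = 0.01699 hr⁻¹
f = 1 − e^(−kt)  ⇒  t = −ln(1 − f) / k
t = −ln(1 − 0.88) / 0.01699 = 2.120 / 0.01699 ≈ 125 hours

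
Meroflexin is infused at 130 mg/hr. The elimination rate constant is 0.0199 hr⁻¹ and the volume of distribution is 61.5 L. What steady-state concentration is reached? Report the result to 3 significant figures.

CL = k · V = 0.0199 × 61.5 = 1.224 L/hr
Css = rate / CL = 130 / 1.224 ≈ 106 mg/L

106 mg/L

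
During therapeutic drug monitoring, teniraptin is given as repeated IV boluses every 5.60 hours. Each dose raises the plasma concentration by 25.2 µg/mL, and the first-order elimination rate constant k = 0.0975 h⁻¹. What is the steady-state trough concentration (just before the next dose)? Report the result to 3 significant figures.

34.7 µg/mL

Fraction remaining after one interval: e^(−kτ) = e^(−0.09750 × 5.60) = 0.5793
R = 1 / (1 − 0.5793) = 2.377
Css,max = 25.2 × 2.377 = 59.89 µg/mL
Css,min = Css,max × e^(−kτ) = 59.89 × 0.5793 ≈ 34.7 µg/mL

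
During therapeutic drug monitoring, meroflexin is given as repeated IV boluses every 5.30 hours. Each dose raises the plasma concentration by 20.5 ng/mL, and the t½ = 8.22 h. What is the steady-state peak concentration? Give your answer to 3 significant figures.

k = ln 2 / 8.22 = 0.08432 h⁻¹
Fraction remaining after one interval: e^(−kτ) = e^(−0.08432 × 5.30) = 0.6396
R = 1 / (1 − 0.6396) = 2.775
Css,max = 20.5 × 2.775 ≈ 56.9 ng/mL

56.9 ng/mL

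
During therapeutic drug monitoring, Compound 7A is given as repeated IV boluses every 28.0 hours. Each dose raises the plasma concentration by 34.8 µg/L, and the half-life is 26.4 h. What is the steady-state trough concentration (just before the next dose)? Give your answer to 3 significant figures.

32.0 µg/L

k = ln 2 / 26.4 = 0.02626 h⁻¹
Fraction remaining after one interval: e^(−kτ) = e^(−0.02626 × 28.0) = 0.4794
R = 1 / (1 − 0.4794) = 1.921
Css,max = 34.8 × 1.921 = 66.85 µg/L
Css,min = Css,max × e^(−kτ) = 66.85 × 0.4794 ≈ 32.0 µg/L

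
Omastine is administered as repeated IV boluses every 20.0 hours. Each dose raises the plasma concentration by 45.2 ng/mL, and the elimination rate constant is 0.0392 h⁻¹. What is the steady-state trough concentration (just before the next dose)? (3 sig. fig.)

Fraction remaining after one interval: e^(−kτ) = e^(−0.03920 × 20.0) = 0.4566
R = 1 / (1 − 0.4566) = 1.840
Css,max = 45.2 × 1.840 = 83.18 ng/mL
Css,min = Css,max × e^(−kτ) = 83.18 × 0.4566 ≈ 38.0 ng/mL

38.0 ng/mL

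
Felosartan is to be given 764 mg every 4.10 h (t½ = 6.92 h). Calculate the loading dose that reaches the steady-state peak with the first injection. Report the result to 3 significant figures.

2270 mg

k = ln 2 / 6.92 = 0.1002 h⁻¹
Accumulation ratio R = 1 / (1 − e^(−kτ)) = 1 / (1 − e^(−0.1002×4.10)) = 1 / (1 − 0.6632) = 2.969
Loading dose = maintenance dose × R = 764 × 2.969 ≈ 2270 mg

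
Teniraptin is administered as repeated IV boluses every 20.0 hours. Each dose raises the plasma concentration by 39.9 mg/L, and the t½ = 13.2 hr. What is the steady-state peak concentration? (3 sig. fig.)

61.4 mg/L

k = ln 2 / 13.2 = 0.05251 hr⁻¹
Fraction remaining after one interval: e^(−kτ) = e^(−0.05251 × 20.0) = 0.3499
R = 1 / (1 − 0.3499) = 1.538
Css,max = 39.9 × 1.538 ≈ 61.4 mg/L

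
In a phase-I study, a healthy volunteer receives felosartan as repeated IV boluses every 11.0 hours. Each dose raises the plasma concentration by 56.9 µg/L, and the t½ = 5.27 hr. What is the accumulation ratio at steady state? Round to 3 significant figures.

k = ln 2 / 5.27 = 0.1315 hr⁻¹
Fraction remaining after one interval: e^(−kτ) = e^(−0.1315 × 11.0) = 0.2353
R = 1 / (1 − 0.2353) = 1 / 0.7647 ≈ 1.31

1.31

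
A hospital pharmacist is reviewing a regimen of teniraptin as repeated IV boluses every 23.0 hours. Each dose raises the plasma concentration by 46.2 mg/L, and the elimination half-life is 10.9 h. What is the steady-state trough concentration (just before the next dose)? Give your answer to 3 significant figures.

k = ln 2 / 10.9 = 0.06359 h⁻¹
Fraction remaining after one interval: e^(−kτ) = e^(−0.06359 × 23.0) = 0.2316
R = 1 / (1 − 0.2316) = 1.301
Css,max = 46.2 × 1.301 = 60.13 mg/L
Css,min = Css,max × e^(−kτ) = 60.13 × 0.2316 ≈ 13.9 mg/L

13.9 mg/L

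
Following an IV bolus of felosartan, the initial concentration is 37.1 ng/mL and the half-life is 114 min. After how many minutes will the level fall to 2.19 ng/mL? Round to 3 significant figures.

k = ln 2 / 114 = 0.006080 min⁻¹
C(t) = C₀ e^(−kt)  ⇒  t = ln(C₀/C) / k
t = ln(37.1/2.19) / 0.006080 = 2.830 / 0.006080 ≈ 465 minutes

465 minutes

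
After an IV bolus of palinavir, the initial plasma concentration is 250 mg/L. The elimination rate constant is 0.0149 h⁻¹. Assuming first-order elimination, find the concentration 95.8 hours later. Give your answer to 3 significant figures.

C(t) = C₀ e^(−kt) = 250 × e^(−0.01490 × 95.8) = 250 × e^(−1.427) = 250 × 0.2399 ≈ 60.0 mg/L

60.0 mg/L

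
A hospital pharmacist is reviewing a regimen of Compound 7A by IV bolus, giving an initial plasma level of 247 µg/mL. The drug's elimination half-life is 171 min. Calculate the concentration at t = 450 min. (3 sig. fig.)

39.9 µg/mL

k = ln 2 / 171 = 0.004053 min⁻¹
450 min is 2.632 half-lives, so C = 247 × (1/2)^2.632 = 247 × 0.1614 ≈ 39.9 µg/mL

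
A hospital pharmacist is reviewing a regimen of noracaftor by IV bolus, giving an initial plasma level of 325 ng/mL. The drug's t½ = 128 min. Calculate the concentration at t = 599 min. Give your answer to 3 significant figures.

12.7 ng/mL

k = ln 2 / 128 = 0.005415 min⁻¹
599 min is 4.680 half-lives, so C = 325 × (1/2)^4.680 = 325 × 0.03902 ≈ 12.7 ng/mL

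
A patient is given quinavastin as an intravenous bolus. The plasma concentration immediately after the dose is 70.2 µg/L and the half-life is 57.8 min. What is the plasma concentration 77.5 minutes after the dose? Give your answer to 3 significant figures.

k = ln 2 / 57.8 = 0.01199 min⁻¹
77.5 min is 1.341 half-lives, so C = 70.2 × (1/2)^1.341 = 70.2 × 0.3948 ≈ 27.7 µg/L

27.7 µg/L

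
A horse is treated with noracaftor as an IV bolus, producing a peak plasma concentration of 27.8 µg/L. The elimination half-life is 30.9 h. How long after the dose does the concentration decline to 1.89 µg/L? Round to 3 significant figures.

k = ln 2 / 30.9 = 0.02243 h⁻¹
C(t) = C₀ e^(−kt)  ⇒  t = ln(C₀/C) / k
t = ln(27.8/1.89) / 0.02243 = 2.688 / 0.02243 ≈ 120 hours

120 hours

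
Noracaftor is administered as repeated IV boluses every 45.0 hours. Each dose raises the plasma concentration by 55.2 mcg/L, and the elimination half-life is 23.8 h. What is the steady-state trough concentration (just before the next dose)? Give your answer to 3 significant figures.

k = ln 2 / 23.8 = 0.02912 h⁻¹
Fraction remaining after one interval: e^(−kτ) = e^(−0.02912 × 45.0) = 0.2697
R = 1 / (1 − 0.2697) = 1.369
Css,max = 55.2 × 1.369 = 75.58 mcg/L
Css,min = Css,max × e^(−kτ) = 75.58 × 0.2697 ≈ 20.4 mcg/L

20.4 mcg/L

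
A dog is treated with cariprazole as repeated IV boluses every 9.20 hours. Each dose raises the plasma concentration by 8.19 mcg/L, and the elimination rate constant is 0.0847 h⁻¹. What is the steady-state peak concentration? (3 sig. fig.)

Fraction remaining after one interval: e^(−kτ) = e^(−0.08470 × 9.20) = 0.4588
R = 1 / (1 − 0.4588) = 1.848
Css,max = 8.19 × 1.848 ≈ 15.1 mcg/L

15.1 mcg/L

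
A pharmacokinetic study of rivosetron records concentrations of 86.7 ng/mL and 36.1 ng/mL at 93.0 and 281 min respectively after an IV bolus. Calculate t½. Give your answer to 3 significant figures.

k = ln(C₁/C₂) / (t₂ − t₁) = ln(86.7/36.1) / (281 − 93.0)
  = 0.8762 / 188.0 = 0.004660 min⁻¹
t½ = ln 2 / k = ln 2 / 0.004660 ≈ 149 minutes

149 minutes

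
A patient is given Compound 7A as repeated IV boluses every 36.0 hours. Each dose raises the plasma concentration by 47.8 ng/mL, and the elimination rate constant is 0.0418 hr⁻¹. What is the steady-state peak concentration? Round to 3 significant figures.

61.4 ng/mL

Fraction remaining after one interval: e^(−kτ) = e^(−0.04180 × 36.0) = 0.2221
R = 1 / (1 − 0.2221) = 1.285
Css,max = 47.8 × 1.285 ≈ 61.4 ng/mL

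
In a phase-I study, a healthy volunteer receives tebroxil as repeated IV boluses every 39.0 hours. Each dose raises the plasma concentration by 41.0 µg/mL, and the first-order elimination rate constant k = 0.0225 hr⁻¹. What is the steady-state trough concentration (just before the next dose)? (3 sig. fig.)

29.2 µg/mL

Fraction remaining after one interval: e^(−kτ) = e^(−0.02250 × 39.0) = 0.4158
R = 1 / (1 − 0.4158) = 1.712
Css,max = 41.0 × 1.712 = 70.18 µg/mL
Css,min = Css,max × e^(−kτ) = 70.18 × 0.4158 ≈ 29.2 µg/mL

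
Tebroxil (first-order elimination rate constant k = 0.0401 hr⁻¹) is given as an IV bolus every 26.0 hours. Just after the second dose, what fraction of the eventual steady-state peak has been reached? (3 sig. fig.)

f_n = 1 − e^(−nkτ) = 1 − e^(−2 × 0.04010 × 26.0) = 1 − e^(−2.085) = 1 − 0.1243 ≈ 0.876

0.876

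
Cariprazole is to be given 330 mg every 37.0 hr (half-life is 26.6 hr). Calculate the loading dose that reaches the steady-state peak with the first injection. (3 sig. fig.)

533 mg

k = ln 2 / 26.6 = 0.02606 hr⁻¹
Accumulation ratio R = 1 / (1 − e^(−kτ)) = 1 / (1 − e^(−0.02606×37.0)) = 1 / (1 − 0.3813) = 1.616
Loading dose = maintenance dose × R = 330 × 1.616 ≈ 533 mg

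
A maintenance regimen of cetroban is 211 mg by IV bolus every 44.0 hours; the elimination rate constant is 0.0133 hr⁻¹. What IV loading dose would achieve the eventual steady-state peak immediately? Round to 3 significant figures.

Accumulation ratio R = 1 / (1 − e^(−kτ)) = 1 / (1 − e^(−0.01330×44.0)) = 1 / (1 − 0.5570) = 2.257
Loading dose = maintenance dose × R = 211 × 2.257 ≈ 476 mg

476 mg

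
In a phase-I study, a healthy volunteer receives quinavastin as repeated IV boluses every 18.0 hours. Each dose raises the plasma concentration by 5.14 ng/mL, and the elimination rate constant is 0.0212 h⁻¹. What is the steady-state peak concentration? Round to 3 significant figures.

16.2 ng/mL

Fraction remaining after one interval: e^(−kτ) = e^(−0.02120 × 18.0) = 0.6828
R = 1 / (1 − 0.6828) = 3.152
Css,max = 5.14 × 3.152 ≈ 16.2 ng/mL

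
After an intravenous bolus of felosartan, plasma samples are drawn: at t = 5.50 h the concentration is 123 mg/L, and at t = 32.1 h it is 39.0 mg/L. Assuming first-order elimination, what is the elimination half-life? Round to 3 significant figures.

16.1 hours

k = ln(C₁/C₂) / (t₂ − t₁) = ln(123/39.0) / (32.1 − 5.50)
  = 1.149 / 26.60 = 0.04318 h⁻¹
t½ = ln 2 / k = ln 2 / 0.04318 ≈ 16.1 hours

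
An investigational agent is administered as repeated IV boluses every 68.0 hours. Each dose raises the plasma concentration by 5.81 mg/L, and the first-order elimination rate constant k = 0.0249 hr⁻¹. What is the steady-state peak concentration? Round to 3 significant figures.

Fraction remaining after one interval: e^(−kτ) = e^(−0.02490 × 68.0) = 0.1839
R = 1 / (1 − 0.1839) = 1.225
Css,max = 5.81 × 1.225 ≈ 7.12 mg/L

7.12 mg/L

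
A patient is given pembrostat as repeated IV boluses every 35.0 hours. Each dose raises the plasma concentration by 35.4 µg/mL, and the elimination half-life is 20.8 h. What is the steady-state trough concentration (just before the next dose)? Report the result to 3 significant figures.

k = ln 2 / 20.8 = 0.03332 h⁻¹
Fraction remaining after one interval: e^(−kτ) = e^(−0.03332 × 35.0) = 0.3115
R = 1 / (1 − 0.3115) = 1.452
Css,max = 35.4 × 1.452 = 51.42 µg/mL
Css,min = Css,max × e^(−kτ) = 51.42 × 0.3115 ≈ 16.0 µg/mL

16.0 µg/mL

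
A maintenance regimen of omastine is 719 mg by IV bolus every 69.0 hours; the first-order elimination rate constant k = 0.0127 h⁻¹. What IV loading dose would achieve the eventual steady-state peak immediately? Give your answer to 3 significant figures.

1230 mg

Accumulation ratio R = 1 / (1 − e^(−kτ)) = 1 / (1 − e^(−0.01270×69.0)) = 1 / (1 − 0.4163) = 1.713
Loading dose = maintenance dose × R = 719 × 1.713 ≈ 1230 mg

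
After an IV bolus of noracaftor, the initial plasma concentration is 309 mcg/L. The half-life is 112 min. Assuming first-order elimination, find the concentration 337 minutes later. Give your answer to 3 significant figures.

k = ln 2 / 112 = 0.006189 min⁻¹
337 min is 3.009 half-lives, so C = 309 × (1/2)^3.009 = 309 × 0.1242 ≈ 38.4 mcg/L

38.4 mcg/L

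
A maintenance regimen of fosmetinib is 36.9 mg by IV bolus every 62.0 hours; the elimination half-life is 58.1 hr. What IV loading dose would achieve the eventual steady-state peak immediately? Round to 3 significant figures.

k = ln 2 / 58.1 = 0.01193 hr⁻¹
Accumulation ratio R = 1 / (1 − e^(−kτ)) = 1 / (1 − e^(−0.01193×62.0)) = 1 / (1 − 0.4773) = 1.913
Loading dose = maintenance dose × R = 36.9 × 1.913 ≈ 70.6 mg

70.6 mg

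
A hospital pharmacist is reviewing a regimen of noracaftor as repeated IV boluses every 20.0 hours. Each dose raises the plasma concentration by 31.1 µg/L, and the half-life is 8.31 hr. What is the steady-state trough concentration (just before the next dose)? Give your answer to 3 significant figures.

k = ln 2 / 8.31 = 0.08341 hr⁻¹
Fraction remaining after one interval: e^(−kτ) = e^(−0.08341 × 20.0) = 0.1886
R = 1 / (1 − 0.1886) = 1.232
Css,max = 31.1 × 1.232 = 38.33 µg/L
Css,min = Css,max × e^(−kτ) = 38.33 × 0.1886 ≈ 7.23 µg/L

7.23 µg/L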